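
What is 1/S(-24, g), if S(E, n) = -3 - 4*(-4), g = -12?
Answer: 1/13 ≈ 0.076923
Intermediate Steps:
S(E, n) = 13 (S(E, n) = -3 + 16 = 13)
1/S(-24, g) = 1/13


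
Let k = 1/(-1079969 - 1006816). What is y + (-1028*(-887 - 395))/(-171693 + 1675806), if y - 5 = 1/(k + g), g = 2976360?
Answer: 54895891252719006844/9342081043153389687 ≈ 5.8762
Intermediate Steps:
k = -1/2086785 (k = 1/(-2086785) = -1/2086785 ≈ -4.7921e-7)
y = 31055119099780/6211023402599 (y = 5 + 1/(-1/2086785 + 2976360) = 5 + 1/(6211023402599/2086785) = 5 + 2086785/6211023402599 = 31055119099780/6211023402599 ≈ 5.0000)
y + (-1028*(-887 - 395))/(-171693 + 1675806) = 31055119099780/6211023402599 + (-1028*(-887 - 395))/(-171693 + 1675806) = 31055119099780/6211023402599 - 1028*(-1282)/1504113 = 31055119099780/6211023402599 + 1317896*(1/1504113) = 31055119099780/6211023402599 + 1317896/1504113 = 54895891252719006844/9342081043153389687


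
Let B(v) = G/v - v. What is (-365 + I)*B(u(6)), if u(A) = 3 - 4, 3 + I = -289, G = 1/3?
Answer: -438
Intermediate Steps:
G = ⅓ ≈ 0.33333
I = -292 (I = -3 - 289 = -292)
u(A) = -1
B(v) = -v + 1/(3*v) (B(v) = 1/(3*v) - v = -v + 1/(3*v))
(-365 + I)*B(u(6)) = (-365 - 292)*(-1*(-1) + (⅓)/(-1)) = -657*(1 + (⅓)*(-1)) = -657*(1 - ⅓) = -657*⅔ = -438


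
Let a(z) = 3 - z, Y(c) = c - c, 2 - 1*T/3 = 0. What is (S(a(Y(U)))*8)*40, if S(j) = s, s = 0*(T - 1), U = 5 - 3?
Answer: 0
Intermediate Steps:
T = 6 (T = 6 - 3*0 = 6 + 0 = 6)
U = 2
Y(c) = 0
s = 0 (s = 0*(6 - 1) = 0*5 = 0)
S(j) = 0
(S(a(Y(U)))*8)*40 = (0*8)*40 = 0*40 = 0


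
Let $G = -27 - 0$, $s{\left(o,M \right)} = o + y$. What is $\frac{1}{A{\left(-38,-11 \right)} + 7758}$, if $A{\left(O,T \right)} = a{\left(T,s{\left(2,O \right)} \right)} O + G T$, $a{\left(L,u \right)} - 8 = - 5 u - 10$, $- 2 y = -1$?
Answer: $\frac{1}{8606} \approx 0.0001162$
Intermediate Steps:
$y = \frac{1}{2}$ ($y = \left(- \frac{1}{2}\right) \left(-1\right) = \frac{1}{2} \approx 0.5$)
$s{\left(o,M \right)} = \frac{1}{2} + o$ ($s{\left(o,M \right)} = o + \frac{1}{2} = \frac{1}{2} + o$)
$a{\left(L,u \right)} = -2 - 5 u$ ($a{\left(L,u \right)} = 8 - \left(10 + 5 u\right) = -2 - 5 u$)
$G = -27$ ($G = -27 + 0 = -27$)
$A{\left(O,T \right)} = - 27 T - \frac{29 O}{2}$ ($A{\left(O,T \right)} = \left(-2 - 5 \left(\frac{1}{2} + 2\right)\right) O - 27 T = \left(-2 - \frac{25}{2}\right) O - 27 T = - \frac{29 O}{2} - 27 T = - 27 T - \frac{29 O}{2}$)
$\frac{1}{A{\left(-38,-11 \right)} + 7758} = \frac{1}{\left(\left(-27\right) \left(-11\right) - -551\right) + 7758} = \frac{1}{\left(297 + 551\right) + 7758} = \frac{1}{848 + 7758} = \frac{1}{8606}$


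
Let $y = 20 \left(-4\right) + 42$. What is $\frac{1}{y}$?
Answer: $- \frac{1}{38} \approx -0.026316$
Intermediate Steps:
$y = -38$ ($y = -80 + 42 = -38$)
$\frac{1}{y} = \frac{1}{-38} = - \frac{1}{38}$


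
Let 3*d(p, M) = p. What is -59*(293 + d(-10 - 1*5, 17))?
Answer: -16992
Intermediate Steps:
d(p, M) = p/3
-59*(293 + d(-10 - 1*5, 17)) = -59*(293 + (-10 - 1*5)/3) = -59*(293 + (-10 - 5)/3) = -59*(293 + (⅓)*(-15)) = -59*(293 - 5) = -59*288 = -16992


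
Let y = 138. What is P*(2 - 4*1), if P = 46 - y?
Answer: 184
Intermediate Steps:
P = -92 (P = 46 - 1*138 = 46 - 138 = -92)
P*(2 - 4*1) = -92*(2 - 4*1) = -92*(2 - 4) = -92*(-2) = 184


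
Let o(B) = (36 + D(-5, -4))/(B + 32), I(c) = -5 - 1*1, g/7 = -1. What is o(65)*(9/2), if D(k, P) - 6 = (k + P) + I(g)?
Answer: 243/194 ≈ 1.2526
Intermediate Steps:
g = -7 (g = 7*(-1) = -7)
I(c) = -6 (I(c) = -5 - 1 = -6)
D(k, P) = P + k (D(k, P) = 6 + ((k + P) - 6) = 6 + ((P + k) - 6) = 6 + (-6 + P + k) = P + k)
o(B) = 27/(32 + B) (o(B) = (36 + (-4 - 5))/(B + 32) = (36 - 9)/(32 + B) = 27/(32 + B))
o(65)*(9/2) = (27/(32 + 65))*(9/2) = (27/97)*(9*(1/2)) = (27*(1/97))*(9/2) = (27/97)*(9/2) = 243/194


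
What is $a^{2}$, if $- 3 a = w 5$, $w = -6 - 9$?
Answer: $625$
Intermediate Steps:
$w = -15$ ($w = -6 - 9 = -15$)
$a = 25$ ($a = - \frac{\left(-15\right) 5}{3} = \left(- \frac{1}{3}\right) \left(-75\right) = 25$)
$a^{2} = 25^{2} = 625$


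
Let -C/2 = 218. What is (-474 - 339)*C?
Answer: 354468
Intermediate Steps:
C = -436 (C = -2*218 = -436)
(-474 - 339)*C = (-474 - 339)*(-436) = -813*(-436) = 354468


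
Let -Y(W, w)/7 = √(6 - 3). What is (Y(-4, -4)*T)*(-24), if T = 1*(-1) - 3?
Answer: -672*√3 ≈ -1163.9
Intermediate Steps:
Y(W, w) = -7*√3 (Y(W, w) = -7*√(6 - 3) = -7*√3)
T = -4 (T = -1 - 3 = -4)
(Y(-4, -4)*T)*(-24) = (-7*√3*(-4))*(-24) = (28*√3)*(-24) = -672*√3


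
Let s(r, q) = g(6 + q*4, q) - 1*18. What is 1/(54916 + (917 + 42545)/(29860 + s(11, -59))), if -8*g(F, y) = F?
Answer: 119483/6561702276 ≈ 1.8209e-5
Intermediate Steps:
g(F, y) = -F/8
s(r, q) = -75/4 - q/2 (s(r, q) = -(6 + q*4)/8 - 1*18 = -(6 + 4*q)/8 - 18 = (-¾ - q/2) - 18 = -75/4 - q/2)
1/(54916 + (917 + 42545)/(29860 + s(11, -59))) = 1/(54916 + (917 + 42545)/(29860 + (-75/4 - ½*(-59)))) = 1/(54916 + 43462/(29860 + (-75/4 + 59/2))) = 1/(54916 + 43462/(29860 + 43/4)) = 1/(54916 + 43462/(119483/4)) = 1/(54916 + 43462*(4/119483)) = 1/(54916 + 173848/119483) = 1/(6561702276/119483) = 119483/6561702276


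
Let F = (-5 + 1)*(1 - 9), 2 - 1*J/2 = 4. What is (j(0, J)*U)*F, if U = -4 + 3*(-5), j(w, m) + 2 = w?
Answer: 1216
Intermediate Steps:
J = -4 (J = 4 - 2*4 = 4 - 8 = -4)
j(w, m) = -2 + w
F = 32 (F = -4*(-8) = 32)
U = -19 (U = -4 - 15 = -19)
(j(0, J)*U)*F = ((-2 + 0)*(-19))*32 = -2*(-19)*32 = 38*32 = 1216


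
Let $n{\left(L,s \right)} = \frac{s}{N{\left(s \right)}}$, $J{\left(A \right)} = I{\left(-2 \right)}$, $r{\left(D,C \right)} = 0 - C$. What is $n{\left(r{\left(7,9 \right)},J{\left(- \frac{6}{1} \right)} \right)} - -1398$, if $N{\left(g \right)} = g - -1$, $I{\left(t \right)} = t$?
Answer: $1400$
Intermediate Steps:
$r{\left(D,C \right)} = - C$
$N{\left(g \right)} = 1 + g$ ($N{\left(g \right)} = g + 1 = 1 + g$)
$J{\left(A \right)} = -2$
$n{\left(L,s \right)} = \frac{s}{1 + s}$
$n{\left(r{\left(7,9 \right)},J{\left(- \frac{6}{1} \right)} \right)} - -1398 = - \frac{2}{1 - 2} - -1398 = - \frac{2}{-1} + 1398 = \left(-2\right) \left(-1\right) + 1398 = 2 + 1398 = 1400$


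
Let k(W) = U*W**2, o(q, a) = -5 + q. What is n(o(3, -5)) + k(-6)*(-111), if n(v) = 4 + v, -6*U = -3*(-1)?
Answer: 2000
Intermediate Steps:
U = -1/2 (U = -(-1)*(-1)/2 = -1/6*3 = -1/2 ≈ -0.50000)
k(W) = -W**2/2
n(o(3, -5)) + k(-6)*(-111) = (4 + (-5 + 3)) - 1/2*(-6)**2*(-111) = (4 - 2) - 1/2*36*(-111) = 2 - 18*(-111) = 2 + 1998 = 2000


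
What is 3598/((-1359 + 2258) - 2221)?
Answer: -1799/661 ≈ -2.7216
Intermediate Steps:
3598/((-1359 + 2258) - 2221) = 3598/(899 - 2221) = 3598/(-1322) = 3598*(-1/1322) = -1799/661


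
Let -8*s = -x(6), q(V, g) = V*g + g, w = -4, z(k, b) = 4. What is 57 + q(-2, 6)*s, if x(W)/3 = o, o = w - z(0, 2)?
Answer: 75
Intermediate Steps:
q(V, g) = g + V*g
o = -8 (o = -4 - 1*4 = -4 - 4 = -8)
x(W) = -24 (x(W) = 3*(-8) = -24)
s = -3 (s = -(-1)*(-24)/8 = -⅛*24 = -3)
57 + q(-2, 6)*s = 57 + (6*(1 - 2))*(-3) = 57 + (6*(-1))*(-3) = 57 - 6*(-3) = 57 + 18 = 75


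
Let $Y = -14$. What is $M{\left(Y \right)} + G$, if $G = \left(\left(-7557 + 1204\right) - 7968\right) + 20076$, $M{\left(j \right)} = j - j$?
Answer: $5755$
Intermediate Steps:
$M{\left(j \right)} = 0$
$G = 5755$ ($G = \left(-6353 - 7968\right) + 20076 = -14321 + 20076 = 5755$)
$M{\left(Y \right)} + G = 0 + 5755 = 5755$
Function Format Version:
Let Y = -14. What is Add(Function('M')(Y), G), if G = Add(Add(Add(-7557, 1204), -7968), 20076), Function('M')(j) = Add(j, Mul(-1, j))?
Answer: 5755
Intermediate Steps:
Function('M')(j) = 0
G = 5755 (G = Add(Add(-6353, -7968), 20076) = Add(-14321, 20076) = 5755)
Add(Function('M')(Y), G) = Add(0, 5755) = 5755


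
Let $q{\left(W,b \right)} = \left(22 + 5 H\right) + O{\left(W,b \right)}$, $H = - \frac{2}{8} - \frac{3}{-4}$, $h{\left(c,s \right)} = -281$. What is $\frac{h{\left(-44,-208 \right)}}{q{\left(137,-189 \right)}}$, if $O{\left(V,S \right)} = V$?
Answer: $- \frac{562}{323} \approx -1.7399$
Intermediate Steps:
$H = \frac{1}{2}$ ($H = \left(-2\right) \frac{1}{8} - - \frac{3}{4} = - \frac{1}{4} + \frac{3}{4} = \frac{1}{2} \approx 0.5$)
$q{\left(W,b \right)} = \frac{49}{2} + W$ ($q{\left(W,b \right)} = \left(22 + 5 \cdot \frac{1}{2}\right) + W = \left(22 + \frac{5}{2}\right) + W = \frac{49}{2} + W$)
$\frac{h{\left(-44,-208 \right)}}{q{\left(137,-189 \right)}} = - \frac{281}{\frac{49}{2} + 137} = - \frac{281}{\frac{323}{2}} = \left(-281\right) \frac{2}{323} = - \frac{562}{323}$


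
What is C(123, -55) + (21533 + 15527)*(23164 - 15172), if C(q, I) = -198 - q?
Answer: 296183199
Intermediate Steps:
C(123, -55) + (21533 + 15527)*(23164 - 15172) = (-198 - 1*123) + (21533 + 15527)*(23164 - 15172) = (-198 - 123) + 37060*7992 = -321 + 296183520 = 296183199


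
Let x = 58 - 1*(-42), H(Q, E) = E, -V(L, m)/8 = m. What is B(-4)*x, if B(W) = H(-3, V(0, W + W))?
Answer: 6400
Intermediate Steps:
V(L, m) = -8*m
B(W) = -16*W (B(W) = -8*(W + W) = -16*W)
x = 100 (x = 58 + 42 = 100)
B(-4)*x = -16*(-4)*100 = 64*100 = 6400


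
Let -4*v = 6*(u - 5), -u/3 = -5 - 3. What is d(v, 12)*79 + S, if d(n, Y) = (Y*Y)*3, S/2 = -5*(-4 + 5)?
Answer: 34118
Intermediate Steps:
u = 24 (u = -3*(-5 - 3) = -3*(-8) = 24)
S = -10 (S = 2*(-5*(-4 + 5)) = 2*(-5*1) = 2*(-5) = -10)
v = -57/2 (v = -3*(24 - 5)/2 = -3*19/2 = -¼*114 = -57/2 ≈ -28.500)
d(n, Y) = 3*Y² (d(n, Y) = Y²*3 = 3*Y²)
d(v, 12)*79 + S = (3*12²)*79 - 10 = (3*144)*79 - 10 = 432*79 - 10 = 34128 - 10 = 34118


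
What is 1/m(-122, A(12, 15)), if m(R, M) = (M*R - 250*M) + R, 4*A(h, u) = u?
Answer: -1/1517 ≈ -0.00065920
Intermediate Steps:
A(h, u) = u/4
m(R, M) = R - 250*M + M*R (m(R, M) = (-250*M + M*R) + R = R - 250*M + M*R)
1/m(-122, A(12, 15)) = 1/(-122 - 125*15/2 + ((¼)*15)*(-122)) = 1/(-122 - 250*15/4 + (15/4)*(-122)) = 1/(-122 - 1875/2 - 915/2) = 1/(-1517) = -1/1517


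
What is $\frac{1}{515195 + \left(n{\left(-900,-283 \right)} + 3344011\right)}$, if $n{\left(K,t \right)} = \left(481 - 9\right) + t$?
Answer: $\frac{1}{3859395} \approx 2.5911 \cdot 10^{-7}$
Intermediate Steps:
$n{\left(K,t \right)} = 472 + t$
$\frac{1}{515195 + \left(n{\left(-900,-283 \right)} + 3344011\right)} = \frac{1}{515195 + \left(\left(472 - 283\right) + 3344011\right)} = \frac{1}{515195 + \left(189 + 3344011\right)} = \frac{1}{515195 + 3344200} = \frac{1}{3859395}$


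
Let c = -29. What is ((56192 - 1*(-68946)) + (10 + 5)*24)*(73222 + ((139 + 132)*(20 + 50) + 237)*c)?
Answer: -60713547938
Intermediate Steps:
((56192 - 1*(-68946)) + (10 + 5)*24)*(73222 + ((139 + 132)*(20 + 50) + 237)*c) = ((56192 - 1*(-68946)) + (10 + 5)*24)*(73222 + ((139 + 132)*(20 + 50) + 237)*(-29)) = ((56192 + 68946) + 15*24)*(73222 + (271*70 + 237)*(-29)) = (125138 + 360)*(73222 + (18970 + 237)*(-29)) = 125498*(73222 + 19207*(-29)) = 125498*(73222 - 557003) = 125498*(-483781) = -60713547938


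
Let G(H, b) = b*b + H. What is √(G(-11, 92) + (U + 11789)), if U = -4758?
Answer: 14*√79 ≈ 124.43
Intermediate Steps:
G(H, b) = H + b² (G(H, b) = b² + H = H + b²)
√(G(-11, 92) + (U + 11789)) = √((-11 + 92²) + (-4758 + 11789)) = √((-11 + 8464) + 7031) = √(8453 + 7031) = √15484 = 14*√79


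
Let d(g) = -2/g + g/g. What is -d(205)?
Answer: -203/205 ≈ -0.99024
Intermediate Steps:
d(g) = 1 - 2/g (d(g) = -2/g + 1 = 1 - 2/g)
-d(205) = -(-2 + 205)/205 = -203/205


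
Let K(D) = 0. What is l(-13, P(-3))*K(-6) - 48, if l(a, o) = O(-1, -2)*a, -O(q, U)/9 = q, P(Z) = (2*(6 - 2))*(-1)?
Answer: -48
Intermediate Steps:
P(Z) = -8 (P(Z) = (2*4)*(-1) = 8*(-1) = -8)
O(q, U) = -9*q
l(a, o) = 9*a (l(a, o) = (-9*(-1))*a = 9*a)
l(-13, P(-3))*K(-6) - 48 = (9*(-13))*0 - 48 = -117*0 - 48 = 0 - 48 = -48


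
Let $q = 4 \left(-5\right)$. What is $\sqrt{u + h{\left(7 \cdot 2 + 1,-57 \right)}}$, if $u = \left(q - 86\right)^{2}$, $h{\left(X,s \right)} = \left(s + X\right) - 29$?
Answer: $\sqrt{11165} \approx 105.66$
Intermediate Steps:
$q = -20$
$h{\left(X,s \right)} = -29 + X + s$ ($h{\left(X,s \right)} = \left(X + s\right) - 29 = -29 + X + s$)
$u = 11236$ ($u = \left(-20 - 86\right)^{2} = \left(-106\right)^{2} = 11236$)
$\sqrt{u + h{\left(7 \cdot 2 + 1,-57 \right)}} = \sqrt{11236 - 71} = \sqrt{11165}$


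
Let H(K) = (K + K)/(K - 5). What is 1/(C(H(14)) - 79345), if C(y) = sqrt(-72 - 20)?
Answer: -79345/6295629117 - 2*I*sqrt(23)/6295629117 ≈ -1.2603e-5 - 1.5235e-9*I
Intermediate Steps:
H(K) = 2*K/(-5 + K) (H(K) = (2*K)/(-5 + K) = 2*K/(-5 + K))
C(y) = 2*I*sqrt(23) (C(y) = sqrt(-92) = 2*I*sqrt(23))
1/(C(H(14)) - 79345) = 1/(2*I*sqrt(23) - 79345) = 1/(-79345 + 2*I*sqrt(23))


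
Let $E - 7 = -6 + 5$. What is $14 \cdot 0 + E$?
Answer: $6$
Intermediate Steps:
$E = 6$ ($E = 7 + \left(-6 + 5\right) = 7 - 1 = 6$)
$14 \cdot 0 + E = 14 \cdot 0 + 6 = 0 + 6 = 6$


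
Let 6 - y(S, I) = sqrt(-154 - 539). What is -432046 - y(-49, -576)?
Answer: -432052 + 3*I*sqrt(77) ≈ -4.3205e+5 + 26.325*I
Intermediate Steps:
y(S, I) = 6 - 3*I*sqrt(77) (y(S, I) = 6 - sqrt(-154 - 539) = 6 - sqrt(-693) = 6 - 3*I*sqrt(77))
-432046 - y(-49, -576) = -432046 - (6 - 3*I*sqrt(77)) = -432046 + (-6 + 3*I*sqrt(77)) = -432052 + 3*I*sqrt(77)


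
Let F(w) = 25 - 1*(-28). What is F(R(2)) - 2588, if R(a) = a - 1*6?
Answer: -2535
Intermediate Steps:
R(a) = -6 + a (R(a) = a - 6 = -6 + a)
F(w) = 53 (F(w) = 25 + 28 = 53)
F(R(2)) - 2588 = 53 - 2588 = -2535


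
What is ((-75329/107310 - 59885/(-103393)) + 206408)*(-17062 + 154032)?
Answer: 31367727381158786021/1109510283 ≈ 2.8272e+10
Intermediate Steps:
((-75329/107310 - 59885/(-103393)) + 206408)*(-17062 + 154032) = ((-75329*1/107310 - 59885*(-1/103393)) + 206408)*136970 = ((-75329/107310 + 59885/103393) + 206408)*136970 = (-1362231947/11095102830 + 206408)*136970 = (2290116622702693/11095102830)*136970 = 31367727381158786021/1109510283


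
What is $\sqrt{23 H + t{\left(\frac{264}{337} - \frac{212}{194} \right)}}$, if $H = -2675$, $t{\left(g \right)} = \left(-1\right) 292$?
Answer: $i \sqrt{61817} \approx 248.63 i$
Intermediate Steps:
$t{\left(g \right)} = -292$
$\sqrt{23 H + t{\left(\frac{264}{337} - \frac{212}{194} \right)}} = \sqrt{23 \left(-2675\right) - 292} = \sqrt{-61525 - 292} = \sqrt{-61817} = i \sqrt{61817}$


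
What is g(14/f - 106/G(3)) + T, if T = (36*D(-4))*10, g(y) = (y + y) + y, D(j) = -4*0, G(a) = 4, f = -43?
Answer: -6921/86 ≈ -80.477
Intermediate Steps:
D(j) = 0
g(y) = 3*y (g(y) = 2*y + y = 3*y)
T = 0 (T = (36*0)*10 = 0*10 = 0)
g(14/f - 106/G(3)) + T = 3*(14/(-43) - 106/4) + 0 = 3*(14*(-1/43) - 106*¼) + 0 = 3*(-14/43 - 53/2) + 0 = 3*(-2307/86) + 0 = -6921/86 + 0 = -6921/86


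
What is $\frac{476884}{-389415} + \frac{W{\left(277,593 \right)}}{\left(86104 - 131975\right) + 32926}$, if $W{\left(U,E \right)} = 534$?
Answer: $- \frac{425414066}{336065145} \approx -1.2659$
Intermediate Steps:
$\frac{476884}{-389415} + \frac{W{\left(277,593 \right)}}{\left(86104 - 131975\right) + 32926} = \frac{476884}{-389415} + \frac{534}{\left(86104 - 131975\right) + 32926} = 476884 \left(- \frac{1}{389415}\right) + \frac{534}{-45871 + 32926} = - \frac{476884}{389415} + \frac{534}{-12945} = - \frac{476884}{389415} + 534 \left(- \frac{1}{12945}\right) = - \frac{476884}{389415} - \frac{178}{4315} = - \frac{425414066}{336065145}$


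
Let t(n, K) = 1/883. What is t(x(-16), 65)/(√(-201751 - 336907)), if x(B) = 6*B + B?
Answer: -I*√538658/475635014 ≈ -1.5431e-6*I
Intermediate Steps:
x(B) = 7*B
t(n, K) = 1/883
t(x(-16), 65)/(√(-201751 - 336907)) = 1/(883*(√(-201751 - 336907))) = 1/(883*(√(-538658))) = 1/(883*((I*√538658))) = (-I*√538658/538658)/883 = -I*√538658/475635014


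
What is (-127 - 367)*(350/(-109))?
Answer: 172900/109 ≈ 1586.2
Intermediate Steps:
(-127 - 367)*(350/(-109)) = -172900*(-1)/109 = -494*(-350/109) = 172900/109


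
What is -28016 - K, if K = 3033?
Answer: -31049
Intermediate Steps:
-28016 - K = -28016 - 1*3033 = -28016 - 3033 = -31049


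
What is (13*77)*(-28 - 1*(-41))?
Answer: 13013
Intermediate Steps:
(13*77)*(-28 - 1*(-41)) = 1001*(-28 + 41) = 1001*13 = 13013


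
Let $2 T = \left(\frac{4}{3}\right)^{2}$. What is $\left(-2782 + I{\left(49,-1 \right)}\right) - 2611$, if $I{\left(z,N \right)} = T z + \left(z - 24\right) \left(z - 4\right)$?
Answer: $- \frac{38020}{9} \approx -4224.4$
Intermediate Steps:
$T = \frac{8}{9}$ ($T = \frac{\left(\frac{4}{3}\right)^{2}}{2} = \frac{1}{2} \cdot \frac{16}{9} = \frac{8}{9} \approx 0.88889$)
$I{\left(z,N \right)} = \frac{8 z}{9} + \left(-24 + z\right) \left(-4 + z\right)$ ($I{\left(z,N \right)} = \frac{8 z}{9} + \left(z - 24\right) \left(z - 4\right) = \frac{8 z}{9} + \left(-24 + z\right) \left(-4 + z\right)$)
$\left(-2782 + I{\left(49,-1 \right)}\right) - 2611 = \left(-2782 + \left(96 + 49^{2} - \frac{11956}{9}\right)\right) - 2611 = \left(-2782 + \left(96 + 2401 - \frac{11956}{9}\right)\right) - 2611 = \left(-2782 + \frac{10517}{9}\right) - 2611 = - \frac{14521}{9} - 2611 = - \frac{38020}{9}$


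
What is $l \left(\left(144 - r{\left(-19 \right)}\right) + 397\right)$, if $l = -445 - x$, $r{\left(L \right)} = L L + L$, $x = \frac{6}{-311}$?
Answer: $- \frac{27539411}{311} \approx -88551.0$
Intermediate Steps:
$x = - \frac{6}{311}$ ($x = 6 \left(- \frac{1}{311}\right) = - \frac{6}{311} \approx -0.019293$)
$r{\left(L \right)} = L + L^{2}$ ($r{\left(L \right)} = L^{2} + L = L + L^{2}$)
$l = - \frac{138389}{311}$ ($l = -445 - - \frac{6}{311} = -445 + \frac{6}{311} = - \frac{138389}{311} \approx -444.98$)
$l \left(\left(144 - r{\left(-19 \right)}\right) + 397\right) = - \frac{138389 \left(\left(144 - - 19 \left(1 - 19\right)\right) + 397\right)}{311} = - \frac{138389 \left(\left(144 - \left(-19\right) \left(-18\right)\right) + 397\right)}{311} = - \frac{138389 \left(\left(144 - 342\right) + 397\right)}{311} = - \frac{138389 \left(-198 + 397\right)}{311} = \left(- \frac{138389}{311}\right) 199 = - \frac{27539411}{311}$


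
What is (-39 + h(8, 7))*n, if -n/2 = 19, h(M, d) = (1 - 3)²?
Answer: 1330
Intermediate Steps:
h(M, d) = 4 (h(M, d) = (-2)² = 4)
n = -38 (n = -2*19 = -38)
(-39 + h(8, 7))*n = (-39 + 4)*(-38) = -35*(-38) = 1330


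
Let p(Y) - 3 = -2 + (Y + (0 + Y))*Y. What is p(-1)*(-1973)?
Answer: -5919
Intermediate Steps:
p(Y) = 1 + 2*Y**2 (p(Y) = 3 + (-2 + (Y + (0 + Y))*Y) = 3 + (-2 + (Y + Y)*Y) = 3 + (-2 + (2*Y)*Y) = 3 + (-2 + 2*Y**2) = 1 + 2*Y**2)
p(-1)*(-1973) = (1 + 2*(-1)**2)*(-1973) = (1 + 2*1)*(-1973) = (1 + 2)*(-1973) = 3*(-1973) = -5919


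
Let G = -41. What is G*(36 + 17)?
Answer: -2173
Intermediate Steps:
G*(36 + 17) = -41*(36 + 17) = -41*53 = -2173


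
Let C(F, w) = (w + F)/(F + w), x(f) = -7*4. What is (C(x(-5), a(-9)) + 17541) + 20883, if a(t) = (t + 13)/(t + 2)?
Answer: 38425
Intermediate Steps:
x(f) = -28
a(t) = (13 + t)/(2 + t)
C(F, w) = 1 (C(F, w) = (F + w)/(F + w) = 1)
(C(x(-5), a(-9)) + 17541) + 20883 = (1 + 17541) + 20883 = 17542 + 20883 = 38425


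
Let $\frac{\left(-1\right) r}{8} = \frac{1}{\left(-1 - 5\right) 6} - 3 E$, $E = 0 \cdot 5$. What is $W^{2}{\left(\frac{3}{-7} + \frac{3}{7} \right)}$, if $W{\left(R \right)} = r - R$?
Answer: $\frac{4}{81} \approx 0.049383$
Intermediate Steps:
$E = 0$
$r = \frac{2}{9}$ ($r = - 8 \left(\frac{1}{\left(-1 - 5\right) 6} - 0\right) = - 8 \left(\frac{1}{-6} \cdot \frac{1}{6} + 0\right) = - 8 \left(\left(- \frac{1}{6}\right) \frac{1}{6} + 0\right) = - 8 \left(- \frac{1}{36} + 0\right) = \left(-8\right) \left(- \frac{1}{36}\right) = \frac{2}{9} \approx 0.22222$)
$W{\left(R \right)} = \frac{2}{9} - R$
$W^{2}{\left(\frac{3}{-7} + \frac{3}{7} \right)} = \left(\frac{2}{9} - \left(\frac{3}{-7} + \frac{3}{7}\right)\right)^{2} = \left(\frac{2}{9} - \left(3 \left(- \frac{1}{7}\right) + 3 \cdot \frac{1}{7}\right)\right)^{2} = \left(\frac{2}{9} - \left(- \frac{3}{7} + \frac{3}{7}\right)\right)^{2} = \left(\frac{2}{9} - 0\right)^{2} = \left(\frac{2}{9} + 0\right)^{2} = \left(\frac{2}{9}\right)^{2} = \frac{4}{81}$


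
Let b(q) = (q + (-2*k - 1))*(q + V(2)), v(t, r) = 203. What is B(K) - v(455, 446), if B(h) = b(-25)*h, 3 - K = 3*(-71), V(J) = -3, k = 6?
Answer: 229621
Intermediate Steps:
b(q) = (-13 + q)*(-3 + q) (b(q) = (q + (-2*6 - 1))*(q - 3) = (q + (-12 - 1))*(-3 + q) = (q - 13)*(-3 + q) = (-13 + q)*(-3 + q))
K = 216 (K = 3 - 3*(-71) = 3 - 1*(-213) = 3 + 213 = 216)
B(h) = 1064*h (B(h) = (39 + (-25)² - 16*(-25))*h = (39 + 625 + 400)*h = 1064*h)
B(K) - v(455, 446) = 1064*216 - 1*203 = 229824 - 203 = 229621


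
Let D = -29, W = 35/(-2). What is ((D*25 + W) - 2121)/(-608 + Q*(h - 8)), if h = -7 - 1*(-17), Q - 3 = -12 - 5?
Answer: 1909/424 ≈ 4.5024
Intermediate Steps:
Q = -14 (Q = 3 + (-12 - 5) = 3 - 17 = -14)
W = -35/2 (W = 35*(-½) = -35/2 ≈ -17.500)
h = 10 (h = -7 + 17 = 10)
((D*25 + W) - 2121)/(-608 + Q*(h - 8)) = ((-29*25 - 35/2) - 2121)/(-608 - 14*(10 - 8)) = ((-725 - 35/2) - 2121)/(-608 - 14*2) = (-1485/2 - 2121)/(-608 - 28) = -5727/2/(-636) = -5727/2*(-1/636) = 1909/424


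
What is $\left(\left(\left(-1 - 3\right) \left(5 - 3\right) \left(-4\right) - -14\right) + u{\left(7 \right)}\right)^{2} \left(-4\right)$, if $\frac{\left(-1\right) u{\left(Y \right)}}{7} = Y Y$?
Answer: $-352836$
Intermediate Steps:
$u{\left(Y \right)} = - 7 Y^{2}$ ($u{\left(Y \right)} = - 7 Y Y = - 7 Y^{2}$)
$\left(\left(\left(-1 - 3\right) \left(5 - 3\right) \left(-4\right) - -14\right) + u{\left(7 \right)}\right)^{2} \left(-4\right) = \left(\left(\left(-1 - 3\right) \left(5 - 3\right) \left(-4\right) - -14\right) - 7 \cdot 7^{2}\right)^{2} \left(-4\right) = \left(\left(\left(-4\right) 2 \left(-4\right) + 14\right) - 343\right)^{2} \left(-4\right) = \left(\left(\left(-8\right) \left(-4\right) + 14\right) - 343\right)^{2} \left(-4\right) = \left(\left(32 + 14\right) - 343\right)^{2} \left(-4\right) = \left(46 - 343\right)^{2} \left(-4\right) = \left(-297\right)^{2} \left(-4\right) = 88209 \left(-4\right) = -352836$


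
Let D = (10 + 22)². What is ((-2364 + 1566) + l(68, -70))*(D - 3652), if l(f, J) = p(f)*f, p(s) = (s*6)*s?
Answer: -4955866632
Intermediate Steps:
p(s) = 6*s² (p(s) = (6*s)*s = 6*s²)
l(f, J) = 6*f³ (l(f, J) = (6*f²)*f = 6*f³)
D = 1024 (D = 32² = 1024)
((-2364 + 1566) + l(68, -70))*(D - 3652) = ((-2364 + 1566) + 6*68³)*(1024 - 3652) = (-798 + 6*314432)*(-2628) = (-798 + 1886592)*(-2628) = 1885794*(-2628) = -4955866632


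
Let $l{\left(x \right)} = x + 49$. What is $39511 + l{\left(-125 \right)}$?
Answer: $39435$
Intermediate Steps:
$l{\left(x \right)} = 49 + x$
$39511 + l{\left(-125 \right)} = 39511 + \left(49 - 125\right) = 39511 - 76 = 39435$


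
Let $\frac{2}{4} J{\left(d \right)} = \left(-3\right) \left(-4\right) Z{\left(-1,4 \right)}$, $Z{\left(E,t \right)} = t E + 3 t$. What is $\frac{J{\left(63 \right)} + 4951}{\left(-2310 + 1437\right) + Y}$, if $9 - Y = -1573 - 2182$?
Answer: $\frac{5143}{2891} \approx 1.779$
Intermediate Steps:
$Y = 3764$ ($Y = 9 - \left(-1573 - 2182\right) = 9 - -3755 = 9 + 3755 = 3764$)
$Z{\left(E,t \right)} = 3 t + E t$ ($Z{\left(E,t \right)} = E t + 3 t = 3 t + E t$)
$J{\left(d \right)} = 192$ ($J{\left(d \right)} = 2 \left(-3\right) \left(-4\right) 4 \left(3 - 1\right) = 2 \cdot 12 \cdot 4 \cdot 2 = 2 \cdot 12 \cdot 8 = 2 \cdot 96 = 192$)
$\frac{J{\left(63 \right)} + 4951}{\left(-2310 + 1437\right) + Y} = \frac{192 + 4951}{\left(-2310 + 1437\right) + 3764} = \frac{5143}{-873 + 3764} = \frac{5143}{2891}$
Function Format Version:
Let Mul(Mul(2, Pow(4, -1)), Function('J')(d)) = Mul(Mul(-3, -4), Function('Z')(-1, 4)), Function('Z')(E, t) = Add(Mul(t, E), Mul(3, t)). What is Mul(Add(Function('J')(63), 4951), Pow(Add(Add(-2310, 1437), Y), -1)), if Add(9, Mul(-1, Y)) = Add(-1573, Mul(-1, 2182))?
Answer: Rational(5143, 2891) ≈ 1.7790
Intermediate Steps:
Y = 3764 (Y = Add(9, Mul(-1, Add(-1573, Mul(-1, 2182)))) = Add(9, Mul(-1, Add(-1573, -2182))) = Add(9, Mul(-1, -3755)) = Add(9, 3755) = 3764)
Function('Z')(E, t) = Add(Mul(3, t), Mul(E, t)) (Function('Z')(E, t) = Add(Mul(E, t), Mul(3, t)) = Add(Mul(3, t), Mul(E, t)))
Function('J')(d) = 192 (Function('J')(d) = Mul(2, Mul(Mul(-3, -4), Mul(4, Add(3, -1)))) = Mul(2, Mul(12, Mul(4, 2))) = Mul(2, Mul(12, 8)) = Mul(2, 96) = 192)
Mul(Add(Function('J')(63), 4951), Pow(Add(Add(-2310, 1437), Y), -1)) = Mul(Add(192, 4951), Pow(Add(Add(-2310, 1437), 3764), -1)) = Mul(5143, Pow(Add(-873, 3764), -1)) = Mul(5143, Pow(2891, -1)) = Mul(5143, Rational(1, 2891)) = Rational(5143, 2891)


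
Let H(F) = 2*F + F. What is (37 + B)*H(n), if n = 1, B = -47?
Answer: -30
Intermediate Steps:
H(F) = 3*F
(37 + B)*H(n) = (37 - 47)*(3*1) = -10*3 = -30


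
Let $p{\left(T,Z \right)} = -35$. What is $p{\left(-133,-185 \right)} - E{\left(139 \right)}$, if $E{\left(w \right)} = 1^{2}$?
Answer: $-36$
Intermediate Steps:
$E{\left(w \right)} = 1$
$p{\left(-133,-185 \right)} - E{\left(139 \right)} = -35 - 1 = -36$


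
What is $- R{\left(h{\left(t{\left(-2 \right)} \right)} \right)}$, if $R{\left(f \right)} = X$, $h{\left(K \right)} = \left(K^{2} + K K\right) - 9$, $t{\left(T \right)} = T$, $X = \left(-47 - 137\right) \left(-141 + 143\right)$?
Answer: $368$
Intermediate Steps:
$X = -368$ ($X = \left(-184\right) 2 = -368$)
$h{\left(K \right)} = -9 + 2 K^{2}$ ($h{\left(K \right)} = \left(K^{2} + K^{2}\right) - 9 = 2 K^{2} - 9 = -9 + 2 K^{2}$)
$R{\left(f \right)} = -368$
$- R{\left(h{\left(t{\left(-2 \right)} \right)} \right)} = \left(-1\right) \left(-368\right) = 368$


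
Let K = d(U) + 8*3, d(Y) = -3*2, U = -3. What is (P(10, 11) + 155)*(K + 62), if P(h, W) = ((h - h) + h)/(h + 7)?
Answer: 211600/17 ≈ 12447.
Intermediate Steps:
d(Y) = -6
P(h, W) = h/(7 + h) (P(h, W) = (0 + h)/(7 + h) = h/(7 + h))
K = 18 (K = -6 + 8*3 = -6 + 24 = 18)
(P(10, 11) + 155)*(K + 62) = (10/(7 + 10) + 155)*(18 + 62) = (10/17 + 155)*80 = (2645/17)*80 = 211600/17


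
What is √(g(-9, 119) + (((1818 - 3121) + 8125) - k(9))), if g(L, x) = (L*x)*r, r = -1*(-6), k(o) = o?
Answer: 3*√43 ≈ 19.672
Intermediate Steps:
r = 6
g(L, x) = 6*L*x (g(L, x) = (L*x)*6 = 6*L*x)
√(g(-9, 119) + (((1818 - 3121) + 8125) - k(9))) = √(6*(-9)*119 + (((1818 - 3121) + 8125) - 1*9)) = √(-6426 + ((-1303 + 8125) - 9)) = √(-6426 + (6822 - 9)) = √(-6426 + 6813) = √387 = 3*√43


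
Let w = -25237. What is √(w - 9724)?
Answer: I*√34961 ≈ 186.98*I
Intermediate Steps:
√(w - 9724) = √(-25237 - 9724) = √(-34961) = I*√34961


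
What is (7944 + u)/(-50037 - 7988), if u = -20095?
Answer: 12151/58025 ≈ 0.20941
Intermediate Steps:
(7944 + u)/(-50037 - 7988) = (7944 - 20095)/(-50037 - 7988) = -12151/(-58025) = -12151*(-1/58025) = 12151/58025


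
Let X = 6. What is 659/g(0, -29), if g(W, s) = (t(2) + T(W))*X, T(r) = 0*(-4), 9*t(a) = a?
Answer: 1977/4 ≈ 494.25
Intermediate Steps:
t(a) = a/9
T(r) = 0
g(W, s) = 4/3 (g(W, s) = ((⅑)*2 + 0)*6 = (2/9 + 0)*6 = (2/9)*6 = 4/3)
659/g(0, -29) = 659/(4/3) = 659*(¾) = 1977/4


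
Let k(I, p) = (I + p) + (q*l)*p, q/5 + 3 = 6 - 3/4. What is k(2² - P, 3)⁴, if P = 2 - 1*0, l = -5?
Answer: 184062450625/256 ≈ 7.1899e+8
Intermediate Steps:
P = 2 (P = 2 + 0 = 2)
q = 45/4 (q = -15 + 5*(6 - 3/4) = -15 + 5*(6 - 3*¼) = -15 + 5*(6 - ¾) = -15 + 5*(21/4) = -15 + 105/4 = 45/4 ≈ 11.250)
k(I, p) = I - 221*p/4 (k(I, p) = (I + p) + ((45/4)*(-5))*p = (I + p) - 225*p/4 = I - 221*p/4)
k(2² - P, 3)⁴ = ((2² - 1*2) - 221/4*3)⁴ = ((4 - 2) - 663/4)⁴ = (2 - 663/4)⁴ = (-655/4)⁴ = 184062450625/256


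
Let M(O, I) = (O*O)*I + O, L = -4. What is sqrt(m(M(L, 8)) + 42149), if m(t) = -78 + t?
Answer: sqrt(42195) ≈ 205.41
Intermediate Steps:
M(O, I) = O + I*O**2 (M(O, I) = O**2*I + O = I*O**2 + O = O + I*O**2)
sqrt(m(M(L, 8)) + 42149) = sqrt((-78 - 4*(1 + 8*(-4))) + 42149) = sqrt((-78 - 4*(1 - 32)) + 42149) = sqrt((-78 - 4*(-31)) + 42149) = sqrt((-78 + 124) + 42149) = sqrt(46 + 42149) = sqrt(42195)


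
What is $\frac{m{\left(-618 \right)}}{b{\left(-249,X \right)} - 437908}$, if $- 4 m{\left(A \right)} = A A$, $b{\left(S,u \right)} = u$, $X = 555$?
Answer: $\frac{95481}{437353} \approx 0.21832$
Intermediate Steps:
$m{\left(A \right)} = - \frac{A^{2}}{4}$ ($m{\left(A \right)} = - \frac{A A}{4} = - \frac{A^{2}}{4}$)
$\frac{m{\left(-618 \right)}}{b{\left(-249,X \right)} - 437908} = \frac{\left(- \frac{1}{4}\right) \left(-618\right)^{2}}{555 - 437908} = \frac{\left(- \frac{1}{4}\right) 381924}{-437353} = \left(-95481\right) \left(- \frac{1}{437353}\right) = \frac{95481}{437353}$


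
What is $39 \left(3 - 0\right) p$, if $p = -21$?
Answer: $-2457$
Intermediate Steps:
$39 \left(3 - 0\right) p = 39 \left(3 - 0\right) \left(-21\right) = 39 \left(3 + 0\right) \left(-21\right) = 39 \cdot 3 \left(-21\right) = 117 \left(-21\right) = -2457$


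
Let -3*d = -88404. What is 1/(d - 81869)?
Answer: -1/52401 ≈ -1.9084e-5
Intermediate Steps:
d = 29468 (d = -⅓*(-88404) = 29468)
1/(d - 81869) = 1/(29468 - 81869) = 1/(-52401) = -1/52401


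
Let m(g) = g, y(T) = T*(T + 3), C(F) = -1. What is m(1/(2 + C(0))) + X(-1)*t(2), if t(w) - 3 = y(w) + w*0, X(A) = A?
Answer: -12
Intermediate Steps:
y(T) = T*(3 + T)
t(w) = 3 + w*(3 + w) (t(w) = 3 + (w*(3 + w) + w*0) = 3 + (w*(3 + w) + 0) = 3 + w*(3 + w))
m(1/(2 + C(0))) + X(-1)*t(2) = 1/(2 - 1) - (3 + 2*(3 + 2)) = 1/1 - (3 + 2*5) = 1 - (3 + 10) = 1 - 1*13 = 1 - 13 = -12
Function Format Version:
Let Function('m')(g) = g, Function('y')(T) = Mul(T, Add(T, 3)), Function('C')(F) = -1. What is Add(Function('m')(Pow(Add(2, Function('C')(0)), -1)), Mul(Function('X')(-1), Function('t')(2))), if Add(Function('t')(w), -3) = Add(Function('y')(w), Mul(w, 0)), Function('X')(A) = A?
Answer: -12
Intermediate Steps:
Function('y')(T) = Mul(T, Add(3, T))
Function('t')(w) = Add(3, Mul(w, Add(3, w))) (Function('t')(w) = Add(3, Add(Mul(w, Add(3, w)), Mul(w, 0))) = Add(3, Add(Mul(w, Add(3, w)), 0)) = Add(3, Mul(w, Add(3, w))))
Add(Function('m')(Pow(Add(2, Function('C')(0)), -1)), Mul(Function('X')(-1), Function('t')(2))) = Add(Pow(Add(2, -1), -1), Mul(-1, Add(3, Mul(2, Add(3, 2))))) = Add(Pow(1, -1), Mul(-1, Add(3, Mul(2, 5)))) = Add(1, Mul(-1, Add(3, 10))) = Add(1, Mul(-1, 13)) = Add(1, -13) = -12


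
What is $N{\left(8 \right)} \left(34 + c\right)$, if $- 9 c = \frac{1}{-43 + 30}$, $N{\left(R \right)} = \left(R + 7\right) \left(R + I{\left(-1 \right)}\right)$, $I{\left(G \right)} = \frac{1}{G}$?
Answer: $\frac{139265}{39} \approx 3570.9$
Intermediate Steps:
$N{\left(R \right)} = \left(-1 + R\right) \left(7 + R\right)$ ($N{\left(R \right)} = \left(R + 7\right) \left(R + \frac{1}{-1}\right) = \left(7 + R\right) \left(R - 1\right) = \left(7 + R\right) \left(-1 + R\right) = \left(-1 + R\right) \left(7 + R\right)$)
$c = \frac{1}{117}$ ($c = - \frac{1}{9 \left(-43 + 30\right)} = - \frac{1}{9 \left(-13\right)} = \left(- \frac{1}{9}\right) \left(- \frac{1}{13}\right) = \frac{1}{117} \approx 0.008547$)
$N{\left(8 \right)} \left(34 + c\right) = \left(-7 + 8^{2} + 6 \cdot 8\right) \left(34 + \frac{1}{117}\right) = \left(-7 + 64 + 48\right) \frac{3979}{117} = 105 \cdot \frac{3979}{117} = \frac{139265}{39}$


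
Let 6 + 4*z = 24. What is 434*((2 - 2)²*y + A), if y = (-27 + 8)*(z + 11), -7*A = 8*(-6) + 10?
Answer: 2356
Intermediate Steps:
z = 9/2 (z = -3/2 + (¼)*24 = -3/2 + 6 = 9/2 ≈ 4.5000)
A = 38/7 (A = -(8*(-6) + 10)/7 = -(-48 + 10)/7 = -⅐*(-38) = 38/7 ≈ 5.4286)
y = -589/2 (y = (-27 + 8)*(9/2 + 11) = -19*31/2 = -589/2 ≈ -294.50)
434*((2 - 2)²*y + A) = 434*((2 - 2)²*(-589/2) + 38/7) = 434*(0²*(-589/2) + 38/7) = 434*(0*(-589/2) + 38/7) = 434*(0 + 38/7) = 434*(38/7) = 2356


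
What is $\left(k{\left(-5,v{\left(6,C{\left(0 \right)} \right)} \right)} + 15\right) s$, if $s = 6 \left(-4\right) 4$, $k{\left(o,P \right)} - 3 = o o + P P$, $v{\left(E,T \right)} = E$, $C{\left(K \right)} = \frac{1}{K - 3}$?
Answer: $-7584$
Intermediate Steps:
$C{\left(K \right)} = \frac{1}{-3 + K}$
$k{\left(o,P \right)} = 3 + P^{2} + o^{2}$ ($k{\left(o,P \right)} = 3 + \left(o o + P P\right) = 3 + \left(o^{2} + P^{2}\right) = 3 + \left(P^{2} + o^{2}\right) = 3 + P^{2} + o^{2}$)
$s = -96$ ($s = \left(-24\right) 4 = -96$)
$\left(k{\left(-5,v{\left(6,C{\left(0 \right)} \right)} \right)} + 15\right) s = \left(\left(3 + 6^{2} + \left(-5\right)^{2}\right) + 15\right) \left(-96\right) = \left(\left(3 + 36 + 25\right) + 15\right) \left(-96\right) = \left(64 + 15\right) \left(-96\right) = 79 \left(-96\right) = -7584$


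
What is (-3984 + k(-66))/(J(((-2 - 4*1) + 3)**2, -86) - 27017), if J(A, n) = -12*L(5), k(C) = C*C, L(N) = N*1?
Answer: -372/27077 ≈ -0.013739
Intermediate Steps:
L(N) = N
k(C) = C**2
J(A, n) = -60 (J(A, n) = -12*5 = -60)
(-3984 + k(-66))/(J(((-2 - 4*1) + 3)**2, -86) - 27017) = (-3984 + (-66)**2)/(-60 - 27017) = (-3984 + 4356)/(-27077) = 372*(-1/27077) = -372/27077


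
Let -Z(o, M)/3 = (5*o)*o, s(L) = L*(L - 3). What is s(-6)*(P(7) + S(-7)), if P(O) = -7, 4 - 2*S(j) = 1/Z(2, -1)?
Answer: -5391/20 ≈ -269.55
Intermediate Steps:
s(L) = L*(-3 + L)
Z(o, M) = -15*o**2 (Z(o, M) = -3*5*o*o = -15*o**2)
S(j) = 241/120 (S(j) = 2 - 1/(2*((-15*2**2))) = 2 - 1/(2*((-15*4))) = 2 - 1/2/(-60) = 2 - 1/2*(-1/60) = 2 + 1/120 = 241/120)
s(-6)*(P(7) + S(-7)) = (-6*(-3 - 6))*(-7 + 241/120) = -6*(-9)*(-599/120) = 54*(-599/120) = -5391/20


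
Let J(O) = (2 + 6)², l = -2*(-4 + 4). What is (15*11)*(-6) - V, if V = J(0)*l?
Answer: -990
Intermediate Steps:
l = 0 (l = -2*0 = 0)
J(O) = 64 (J(O) = 8² = 64)
V = 0 (V = 64*0 = 0)
(15*11)*(-6) - V = (15*11)*(-6) - 1*0 = 165*(-6) + 0 = -990 + 0 = -990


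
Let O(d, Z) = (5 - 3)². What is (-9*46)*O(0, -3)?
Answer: -1656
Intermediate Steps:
O(d, Z) = 4 (O(d, Z) = 2² = 4)
(-9*46)*O(0, -3) = -9*46*4 = -414*4 = -1656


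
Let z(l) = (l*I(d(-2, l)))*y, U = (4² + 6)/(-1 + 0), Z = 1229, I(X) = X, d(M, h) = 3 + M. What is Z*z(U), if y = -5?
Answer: 135190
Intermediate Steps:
U = -22 (U = (16 + 6)/(-1) = 22*(-1) = -22)
z(l) = -5*l (z(l) = (l*(3 - 2))*(-5) = (l*1)*(-5) = l*(-5) = -5*l)
Z*z(U) = 1229*(-5*(-22)) = 1229*110 = 135190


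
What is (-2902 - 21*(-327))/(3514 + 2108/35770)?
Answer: 70914025/62848944 ≈ 1.1283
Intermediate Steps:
(-2902 - 21*(-327))/(3514 + 2108/35770) = (-2902 + 6867)/(3514 + 2108*(1/35770)) = 3965/(3514 + 1054/17885) = 3965/(62848944/17885) = 3965*(17885/62848944) = 70914025/62848944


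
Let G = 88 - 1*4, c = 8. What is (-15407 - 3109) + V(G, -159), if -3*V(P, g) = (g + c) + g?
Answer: -55238/3 ≈ -18413.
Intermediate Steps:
G = 84 (G = 88 - 4 = 84)
V(P, g) = -8/3 - 2*g/3 (V(P, g) = -((g + 8) + g)/3 = -((8 + g) + g)/3 = -(8 + 2*g)/3 = -8/3 - 2*g/3)
(-15407 - 3109) + V(G, -159) = (-15407 - 3109) + (-8/3 - 2/3*(-159)) = -18516 + (-8/3 + 106) = -18516 + 310/3 = -55238/3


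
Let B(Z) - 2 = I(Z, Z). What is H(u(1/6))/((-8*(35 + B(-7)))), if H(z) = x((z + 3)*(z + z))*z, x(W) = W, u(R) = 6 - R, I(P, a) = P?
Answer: -12985/5184 ≈ -2.5048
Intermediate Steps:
B(Z) = 2 + Z
H(z) = 2*z²*(3 + z) (H(z) = ((z + 3)*(z + z))*z = ((3 + z)*(2*z))*z = (2*z*(3 + z))*z = 2*z²*(3 + z))
H(u(1/6))/((-8*(35 + B(-7)))) = (2*(6 - 1/6)²*(3 + (6 - 1/6)))/((-8*(35 + (2 - 7)))) = (2*(6 - 1*⅙)²*(3 + (6 - 1*⅙)))/((-8*(35 - 5))) = (2*(6 - ⅙)²*(3 + (6 - ⅙)))/((-8*30)) = (2*(35/6)²*(3 + 35/6))/(-240) = (2*(1225/36)*(53/6))*(-1/240) = (64925/108)*(-1/240) = -12985/5184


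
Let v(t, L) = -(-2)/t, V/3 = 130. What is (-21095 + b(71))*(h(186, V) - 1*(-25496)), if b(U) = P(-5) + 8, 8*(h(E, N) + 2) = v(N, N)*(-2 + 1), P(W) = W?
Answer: -209710579447/390 ≈ -5.3772e+8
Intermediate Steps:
V = 390 (V = 3*130 = 390)
v(t, L) = 2/t
h(E, N) = -2 - 1/(4*N) (h(E, N) = -2 + ((2/N)*(-2 + 1))/8 = -2 + ((2/N)*(-1))/8 = -2 + (-2/N)/8 = -2 - 1/(4*N))
b(U) = 3 (b(U) = -5 + 8 = 3)
(-21095 + b(71))*(h(186, V) - 1*(-25496)) = (-21095 + 3)*((-2 - 1/4/390) - 1*(-25496)) = -21092*((-2 - 1/4*1/390) + 25496) = -21092*((-2 - 1/1560) + 25496) = -21092*(-3121/1560 + 25496) = -21092*39770639/1560 = -209710579447/390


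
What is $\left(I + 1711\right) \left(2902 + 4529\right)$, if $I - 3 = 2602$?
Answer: $32072196$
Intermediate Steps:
$I = 2605$ ($I = 3 + 2602 = 2605$)
$\left(I + 1711\right) \left(2902 + 4529\right) = \left(2605 + 1711\right) \left(2902 + 4529\right) = 4316 \cdot 7431 = 32072196$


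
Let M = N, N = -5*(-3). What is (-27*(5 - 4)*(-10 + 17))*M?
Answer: -2835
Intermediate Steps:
N = 15
M = 15
(-27*(5 - 4)*(-10 + 17))*M = -27*(5 - 4)*(-10 + 17)*15 = -27*7*15 = -189*15 = -2835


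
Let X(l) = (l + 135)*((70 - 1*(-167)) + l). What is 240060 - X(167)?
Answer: 118052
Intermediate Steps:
X(l) = (135 + l)*(237 + l) (X(l) = (135 + l)*((70 + 167) + l) = (135 + l)*(237 + l))
240060 - X(167) = 240060 - (31995 + 167² + 372*167) = 240060 - (31995 + 27889 + 62124) = 240060 - 1*122008 = 240060 - 122008 = 118052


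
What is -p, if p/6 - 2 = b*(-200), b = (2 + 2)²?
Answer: 19188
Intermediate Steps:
b = 16 (b = 4² = 16)
p = -19188 (p = 12 + 6*(16*(-200)) = 12 + 6*(-3200) = 12 - 19200 = -19188)
-p = -1*(-19188) = 19188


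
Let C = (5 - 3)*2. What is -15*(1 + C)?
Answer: -75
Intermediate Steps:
C = 4 (C = 2*2 = 4)
-15*(1 + C) = -15*(1 + 4) = -15*5 = -75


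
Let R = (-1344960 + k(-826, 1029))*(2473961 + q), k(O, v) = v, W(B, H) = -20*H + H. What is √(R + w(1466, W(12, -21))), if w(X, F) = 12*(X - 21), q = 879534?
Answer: I*√4506865871505 ≈ 2.1229e+6*I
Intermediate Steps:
W(B, H) = -19*H
R = -4506865888845 (R = (-1344960 + 1029)*(2473961 + 879534) = -1343931*3353495 = -4506865888845)
w(X, F) = -252 + 12*X (w(X, F) = 12*(-21 + X) = -252 + 12*X)
√(R + w(1466, W(12, -21))) = √(-4506865888845 + (-252 + 12*1466)) = √(-4506865888845 + (-252 + 17592)) = √(-4506865888845 + 17340) = √(-4506865871505) = I*√4506865871505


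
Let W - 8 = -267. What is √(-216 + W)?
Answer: 5*I*√19 ≈ 21.794*I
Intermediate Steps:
W = -259 (W = 8 - 267 = -259)
√(-216 + W) = √(-216 - 259) = √(-475) = 5*I*√19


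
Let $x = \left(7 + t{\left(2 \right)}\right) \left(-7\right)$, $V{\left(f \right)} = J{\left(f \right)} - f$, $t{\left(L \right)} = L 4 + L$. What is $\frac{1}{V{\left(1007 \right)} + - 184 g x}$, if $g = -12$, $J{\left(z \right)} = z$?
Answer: $- \frac{1}{262752} \approx -3.8059 \cdot 10^{-6}$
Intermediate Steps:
$t{\left(L \right)} = 5 L$ ($t{\left(L \right)} = 4 L + L = 5 L$)
$V{\left(f \right)} = 0$ ($V{\left(f \right)} = f - f = 0$)
$x = -119$ ($x = \left(7 + 5 \cdot 2\right) \left(-7\right) = \left(7 + 10\right) \left(-7\right) = 17 \left(-7\right) = -119$)
$\frac{1}{V{\left(1007 \right)} + - 184 g x} = \frac{1}{0 + \left(-184\right) \left(-12\right) \left(-119\right)} = \frac{1}{0 + 2208 \left(-119\right)} = \frac{1}{0 - 262752} = \frac{1}{-262752} = - \frac{1}{262752}$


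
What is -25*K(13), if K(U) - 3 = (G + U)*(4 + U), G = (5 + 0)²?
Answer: -16225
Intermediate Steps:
G = 25 (G = 5² = 25)
K(U) = 3 + (4 + U)*(25 + U) (K(U) = 3 + (25 + U)*(4 + U) = 3 + (4 + U)*(25 + U))
-25*K(13) = -25*(103 + 13² + 29*13) = -25*(103 + 169 + 377) = -25*649 = -16225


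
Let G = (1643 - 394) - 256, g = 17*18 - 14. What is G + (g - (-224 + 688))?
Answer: 821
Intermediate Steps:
g = 292 (g = 306 - 14 = 292)
G = 993 (G = 1249 - 256 = 993)
G + (g - (-224 + 688)) = 993 + (292 - (-224 + 688)) = 993 + (292 - 1*464) = 993 + (292 - 464) = 993 - 172 = 821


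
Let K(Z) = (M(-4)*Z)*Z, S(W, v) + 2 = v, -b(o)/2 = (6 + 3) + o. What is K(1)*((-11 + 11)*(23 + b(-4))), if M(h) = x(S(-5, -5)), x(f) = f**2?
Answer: 0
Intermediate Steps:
b(o) = -18 - 2*o (b(o) = -2*((6 + 3) + o) = -2*(9 + o) = -18 - 2*o)
S(W, v) = -2 + v
M(h) = 49 (M(h) = (-2 - 5)**2 = (-7)**2 = 49)
K(Z) = 49*Z**2 (K(Z) = (49*Z)*Z = 49*Z**2)
K(1)*((-11 + 11)*(23 + b(-4))) = (49*1**2)*((-11 + 11)*(23 + (-18 - 2*(-4)))) = (49*1)*(0*(23 + (-18 + 8))) = 49*(0*(23 - 10)) = 49*(0*13) = 49*0 = 0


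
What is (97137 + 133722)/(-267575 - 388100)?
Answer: -230859/655675 ≈ -0.35209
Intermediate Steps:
(97137 + 133722)/(-267575 - 388100) = 230859/(-655675) = 230859*(-1/655675) = -230859/655675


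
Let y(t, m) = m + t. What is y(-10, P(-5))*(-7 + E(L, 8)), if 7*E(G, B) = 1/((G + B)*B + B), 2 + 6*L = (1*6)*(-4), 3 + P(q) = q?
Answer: 49365/392 ≈ 125.93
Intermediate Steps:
P(q) = -3 + q
L = -13/3 (L = -⅓ + ((1*6)*(-4))/6 = -⅓ + (6*(-4))/6 = -⅓ + (⅙)*(-24) = -⅓ - 4 = -13/3 ≈ -4.3333)
E(G, B) = 1/(7*(B + B*(B + G))) (E(G, B) = 1/(7*((G + B)*B + B)) = 1/(7*((B + G)*B + B)) = 1/(7*(B*(B + G) + B)) = 1/(7*(B + B*(B + G))))
y(-10, P(-5))*(-7 + E(L, 8)) = ((-3 - 5) - 10)*(-7 + (⅐)/(8*(1 + 8 - 13/3))) = (-8 - 10)*(-7 + (⅐)*(⅛)/(14/3)) = -18*(-7 + (⅐)*(⅛)*(3/14)) = -18*(-7 + 3/784) = -18*(-5485/784) = 49365/392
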